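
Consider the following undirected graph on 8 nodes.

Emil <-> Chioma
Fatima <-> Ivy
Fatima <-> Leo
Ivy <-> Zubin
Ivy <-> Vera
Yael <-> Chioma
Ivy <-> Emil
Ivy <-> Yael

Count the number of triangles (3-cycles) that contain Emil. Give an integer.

Emil's neighbors are Chioma and Ivy, but none of them are tied to each other, so no triangle contains Emil.

0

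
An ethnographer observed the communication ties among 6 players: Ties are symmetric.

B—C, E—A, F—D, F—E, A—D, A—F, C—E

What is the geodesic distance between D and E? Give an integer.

2

One shortest route is D – A – E, which uses 2 edges, and D and E are not directly tied, so nothing shorter exists. So d(D,E) = 2.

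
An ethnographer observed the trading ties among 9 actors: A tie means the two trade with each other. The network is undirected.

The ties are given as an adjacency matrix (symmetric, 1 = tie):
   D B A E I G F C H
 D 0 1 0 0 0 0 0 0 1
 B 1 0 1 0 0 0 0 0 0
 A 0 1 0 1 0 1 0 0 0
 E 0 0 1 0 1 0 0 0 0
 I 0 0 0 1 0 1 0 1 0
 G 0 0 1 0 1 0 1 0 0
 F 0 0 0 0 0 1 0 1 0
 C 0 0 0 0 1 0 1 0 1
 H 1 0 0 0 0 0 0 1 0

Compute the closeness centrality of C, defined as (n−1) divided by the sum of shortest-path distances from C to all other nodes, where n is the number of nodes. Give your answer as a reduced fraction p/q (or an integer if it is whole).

8/15

Distances from C: A:3, B:3, D:2, E:2, F:1, G:2, H:1, I:1. Sum = 15.
n = 9, so closeness = 8/15.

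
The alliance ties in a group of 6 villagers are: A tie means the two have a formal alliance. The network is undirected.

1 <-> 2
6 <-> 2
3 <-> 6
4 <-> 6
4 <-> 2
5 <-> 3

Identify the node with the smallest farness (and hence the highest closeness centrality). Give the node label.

6

Farness (sum of distances to all others) for each node — 1:12, 2:8, 3:9, 4:9, 5:13, 6:7.
The smallest farness is 7, for 6, so 6 has the highest closeness.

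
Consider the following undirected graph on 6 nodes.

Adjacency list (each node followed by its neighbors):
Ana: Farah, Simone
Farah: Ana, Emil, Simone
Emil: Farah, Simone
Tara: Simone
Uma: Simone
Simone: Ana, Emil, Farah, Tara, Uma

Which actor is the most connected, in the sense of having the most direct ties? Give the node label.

Simone

Degrees — Ana:2, Emil:2, Farah:3, Simone:5, Tara:1, Uma:1.
The maximum is 5, attained only by Simone.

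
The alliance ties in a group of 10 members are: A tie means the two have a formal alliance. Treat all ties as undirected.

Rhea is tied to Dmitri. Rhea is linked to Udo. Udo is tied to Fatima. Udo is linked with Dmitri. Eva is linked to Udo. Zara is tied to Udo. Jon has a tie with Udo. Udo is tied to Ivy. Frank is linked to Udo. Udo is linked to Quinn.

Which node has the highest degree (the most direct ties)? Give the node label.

Udo

Degrees — Dmitri:2, Eva:1, Fatima:1, Frank:1, Ivy:1, Jon:1, Quinn:1, Rhea:2, Udo:9, Zara:1.
The maximum is 9, attained only by Udo.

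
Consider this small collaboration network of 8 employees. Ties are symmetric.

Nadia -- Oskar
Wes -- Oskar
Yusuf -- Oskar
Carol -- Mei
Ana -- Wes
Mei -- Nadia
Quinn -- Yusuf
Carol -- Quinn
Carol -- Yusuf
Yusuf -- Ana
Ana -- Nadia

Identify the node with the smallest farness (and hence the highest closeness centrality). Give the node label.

Farness (sum of distances to all others) for each node — Ana:11, Carol:12, Mei:13, Nadia:12, Oskar:11, Quinn:14, Wes:15, Yusuf:10.
The smallest farness is 10, for Yusuf, so Yusuf has the highest closeness.

Yusuf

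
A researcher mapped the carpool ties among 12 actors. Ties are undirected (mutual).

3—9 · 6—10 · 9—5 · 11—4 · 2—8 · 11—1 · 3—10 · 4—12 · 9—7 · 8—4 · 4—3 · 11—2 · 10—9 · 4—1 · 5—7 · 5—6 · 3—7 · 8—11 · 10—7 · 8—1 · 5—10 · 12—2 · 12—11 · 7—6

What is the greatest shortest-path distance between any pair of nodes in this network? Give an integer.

Eccentricity of each node (its greatest distance to any other): 1:4, 2:5, 3:3, 4:3, 5:5, 6:5, 7:4, 8:4, 9:4, 10:4, 11:4, 12:4.
The maximum eccentricity is 5, realized for instance by the pair 6–2 via 6 – 7 – 3 – 4 – 11 – 2. So the diameter is 5.

5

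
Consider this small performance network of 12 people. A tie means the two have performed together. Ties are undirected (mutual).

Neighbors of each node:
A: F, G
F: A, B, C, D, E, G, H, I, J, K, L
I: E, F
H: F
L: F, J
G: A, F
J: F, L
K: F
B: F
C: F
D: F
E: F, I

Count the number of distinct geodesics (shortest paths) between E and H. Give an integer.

1

The shortest distance is 2, and the only length-2 path is E–F–H. So there is exactly 1 shortest path.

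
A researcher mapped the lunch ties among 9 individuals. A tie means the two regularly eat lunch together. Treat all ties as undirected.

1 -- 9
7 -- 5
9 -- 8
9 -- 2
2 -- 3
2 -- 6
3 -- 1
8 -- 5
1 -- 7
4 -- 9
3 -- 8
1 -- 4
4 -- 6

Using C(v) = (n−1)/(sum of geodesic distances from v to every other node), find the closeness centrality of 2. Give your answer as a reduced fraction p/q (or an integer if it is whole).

8/15

Distances from 2: 1:2, 3:1, 4:2, 5:3, 6:1, 7:3, 8:2, 9:1. Sum = 15.
n = 9, so closeness = 8/15.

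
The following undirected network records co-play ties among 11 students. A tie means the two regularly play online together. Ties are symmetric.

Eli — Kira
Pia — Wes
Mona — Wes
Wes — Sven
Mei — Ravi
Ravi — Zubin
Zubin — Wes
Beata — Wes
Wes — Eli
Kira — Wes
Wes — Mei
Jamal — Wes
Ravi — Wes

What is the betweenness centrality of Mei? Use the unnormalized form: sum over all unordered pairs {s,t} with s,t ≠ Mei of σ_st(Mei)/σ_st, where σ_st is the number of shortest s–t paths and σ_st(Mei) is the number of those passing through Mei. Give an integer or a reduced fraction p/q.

0

No shortest path between any pair of other nodes passes through Mei.
Summing the contributions gives betweenness(Mei) = 0.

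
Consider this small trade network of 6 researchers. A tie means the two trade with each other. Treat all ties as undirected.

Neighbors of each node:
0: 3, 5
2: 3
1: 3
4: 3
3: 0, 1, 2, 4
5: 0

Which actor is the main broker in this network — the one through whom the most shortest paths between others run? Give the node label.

3

Unnormalized betweenness of each node: 0:4, 1:0, 2:0, 3:9, 4:0, 5:0.
3 has the largest value, 9, making it the main broker — the node through which the most shortest paths run.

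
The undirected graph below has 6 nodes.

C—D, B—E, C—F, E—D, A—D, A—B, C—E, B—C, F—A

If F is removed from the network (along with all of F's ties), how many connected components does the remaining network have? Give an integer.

1

F's neighbors (A and C) remain reachable from one another through other ties, so the rest of the network stays in one piece.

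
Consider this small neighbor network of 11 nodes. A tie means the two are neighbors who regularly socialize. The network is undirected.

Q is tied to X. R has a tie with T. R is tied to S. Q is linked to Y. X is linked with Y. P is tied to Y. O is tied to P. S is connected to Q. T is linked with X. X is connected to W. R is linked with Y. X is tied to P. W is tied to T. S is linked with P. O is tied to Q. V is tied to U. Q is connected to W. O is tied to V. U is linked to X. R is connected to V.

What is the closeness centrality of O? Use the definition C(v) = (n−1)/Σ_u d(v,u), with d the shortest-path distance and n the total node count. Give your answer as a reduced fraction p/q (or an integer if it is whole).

Distances from O: P:1, Q:1, R:2, S:2, T:3, U:2, V:1, W:2, X:2, Y:2. Sum = 18.
n = 11, so closeness = 10/18 = 5/9.

5/9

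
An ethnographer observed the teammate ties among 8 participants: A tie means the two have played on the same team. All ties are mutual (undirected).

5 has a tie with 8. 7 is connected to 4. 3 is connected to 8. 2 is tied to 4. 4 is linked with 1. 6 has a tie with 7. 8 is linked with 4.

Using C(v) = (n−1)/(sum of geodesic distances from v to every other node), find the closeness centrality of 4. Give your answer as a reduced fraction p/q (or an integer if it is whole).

Distances from 4: 1:1, 2:1, 3:2, 5:2, 6:2, 7:1, 8:1. Sum = 10.
n = 8, so closeness = 7/10.

7/10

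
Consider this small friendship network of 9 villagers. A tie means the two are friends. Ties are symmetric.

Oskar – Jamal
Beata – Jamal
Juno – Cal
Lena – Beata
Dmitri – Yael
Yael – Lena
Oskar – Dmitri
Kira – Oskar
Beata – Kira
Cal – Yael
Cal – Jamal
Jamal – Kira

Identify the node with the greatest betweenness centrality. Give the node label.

Cal

Unnormalized betweenness of each node: Beata:3, Cal:25/3, Dmitri:5/3, Jamal:15/2, Juno:0, Kira:7/6, Lena:5/3, Oskar:3, Yael:17/3.
Cal has the largest value, 25/3, making it the main broker — the node through which the most shortest paths run.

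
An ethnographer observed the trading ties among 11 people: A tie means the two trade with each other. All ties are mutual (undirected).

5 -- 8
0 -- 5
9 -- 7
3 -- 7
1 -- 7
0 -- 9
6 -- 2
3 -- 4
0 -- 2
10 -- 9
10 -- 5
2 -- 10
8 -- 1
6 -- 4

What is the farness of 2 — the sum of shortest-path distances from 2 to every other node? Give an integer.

Distances from 2: 0:1, 1:4, 3:3, 4:2, 5:2, 6:1, 7:3, 8:3, 9:2, 10:1.
Sum = 1 + 4 + 3 + 2 + 2 + 1 + 3 + 3 + 2 + 1 = 22.

22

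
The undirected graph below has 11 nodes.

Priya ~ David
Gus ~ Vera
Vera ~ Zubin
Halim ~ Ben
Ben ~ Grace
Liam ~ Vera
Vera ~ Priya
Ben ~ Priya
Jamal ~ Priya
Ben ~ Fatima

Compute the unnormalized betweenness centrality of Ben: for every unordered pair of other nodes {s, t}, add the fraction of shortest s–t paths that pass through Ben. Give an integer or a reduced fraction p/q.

Pairs whose geodesics pass through Ben — Fatima–Gus: 1; Fatima–Vera: 1; Fatima–Grace: 1; Fatima–Priya: 1; Fatima–Liam: 1; Fatima–Jamal: 1; Fatima–Zubin: 1; Fatima–Halim: 1; Fatima–David: 1; Gus–Grace: 1; Gus–Halim: 1; Vera–Grace: 1; Vera–Halim: 1; Grace–Priya: 1 … (+10 more pairs).
All other pairs contribute 0.
Summing the contributions gives betweenness(Ben) = 24.

24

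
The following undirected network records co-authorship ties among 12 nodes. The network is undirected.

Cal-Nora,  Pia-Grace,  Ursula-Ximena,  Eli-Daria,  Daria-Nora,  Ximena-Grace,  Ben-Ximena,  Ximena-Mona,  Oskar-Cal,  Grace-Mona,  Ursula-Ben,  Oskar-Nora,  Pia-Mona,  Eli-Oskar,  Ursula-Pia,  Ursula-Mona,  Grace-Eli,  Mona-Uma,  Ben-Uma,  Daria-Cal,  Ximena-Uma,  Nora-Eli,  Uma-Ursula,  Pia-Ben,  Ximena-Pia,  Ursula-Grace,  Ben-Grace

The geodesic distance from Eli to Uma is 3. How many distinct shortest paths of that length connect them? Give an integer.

The shortest distance is 3. The length-3 paths are: Eli–Grace–Ximena–Uma; Eli–Grace–Ursula–Uma; Eli–Grace–Ben–Uma; Eli–Grace–Mona–Uma.
That gives 4 distinct shortest paths.

4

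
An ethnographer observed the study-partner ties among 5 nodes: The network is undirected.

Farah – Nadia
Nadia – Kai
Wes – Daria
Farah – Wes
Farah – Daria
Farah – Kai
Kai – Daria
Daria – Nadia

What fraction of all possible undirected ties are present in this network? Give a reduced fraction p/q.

There are 8 edges and 5 nodes, so the maximum possible is C(5,2) = 10.
Density = 8/10 = 4/5.

4/5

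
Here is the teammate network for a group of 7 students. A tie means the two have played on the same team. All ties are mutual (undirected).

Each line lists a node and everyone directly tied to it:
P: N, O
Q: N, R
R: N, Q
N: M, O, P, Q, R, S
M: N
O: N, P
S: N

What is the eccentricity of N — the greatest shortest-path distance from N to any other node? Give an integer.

Distances from N: M:1, O:1, P:1, Q:1, R:1, S:1.
The largest is 1 (to O, P, R, M, S, and Q), so the eccentricity of N is 1.

1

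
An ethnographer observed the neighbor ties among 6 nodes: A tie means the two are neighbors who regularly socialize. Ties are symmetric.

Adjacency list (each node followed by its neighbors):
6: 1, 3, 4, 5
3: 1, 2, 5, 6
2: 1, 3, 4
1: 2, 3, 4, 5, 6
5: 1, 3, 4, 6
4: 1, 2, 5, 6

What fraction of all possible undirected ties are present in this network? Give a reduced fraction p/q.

There are 12 edges and 6 nodes, so the maximum possible is C(6,2) = 15.
Density = 12/15 = 4/5.

4/5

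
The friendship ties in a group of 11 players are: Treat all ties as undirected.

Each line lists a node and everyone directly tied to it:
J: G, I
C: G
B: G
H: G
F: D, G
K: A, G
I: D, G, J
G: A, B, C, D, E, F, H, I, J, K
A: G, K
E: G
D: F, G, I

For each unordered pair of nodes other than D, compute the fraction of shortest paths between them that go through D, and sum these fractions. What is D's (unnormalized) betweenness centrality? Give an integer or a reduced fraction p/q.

1/2

Pairs whose geodesics pass through D — F–I: 1/2.
All other pairs contribute 0.
Summing the contributions gives betweenness(D) = 1/2.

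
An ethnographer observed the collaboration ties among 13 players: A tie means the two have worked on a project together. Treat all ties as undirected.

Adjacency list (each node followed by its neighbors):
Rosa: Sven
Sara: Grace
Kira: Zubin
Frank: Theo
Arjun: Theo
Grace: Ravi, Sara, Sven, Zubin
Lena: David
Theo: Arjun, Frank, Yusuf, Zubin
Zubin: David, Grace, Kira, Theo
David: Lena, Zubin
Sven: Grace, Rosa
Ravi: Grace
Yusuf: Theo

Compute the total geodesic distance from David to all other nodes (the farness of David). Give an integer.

Distances from David: Arjun:3, Frank:3, Grace:2, Kira:2, Lena:1, Ravi:3, Rosa:4, Sara:3, Sven:3, Theo:2, Yusuf:3, Zubin:1.
Sum = 3 + 3 + 2 + 2 + 1 + 3 + 4 + 3 + 3 + 2 + 3 + 1 = 30.

30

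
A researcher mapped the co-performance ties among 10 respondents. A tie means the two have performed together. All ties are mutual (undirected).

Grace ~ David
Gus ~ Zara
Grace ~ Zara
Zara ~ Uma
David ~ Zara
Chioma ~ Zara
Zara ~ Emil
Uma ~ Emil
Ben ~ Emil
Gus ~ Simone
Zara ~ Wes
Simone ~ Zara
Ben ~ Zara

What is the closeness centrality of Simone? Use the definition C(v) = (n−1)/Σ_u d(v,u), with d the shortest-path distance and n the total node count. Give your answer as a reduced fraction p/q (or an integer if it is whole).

Distances from Simone: Ben:2, Chioma:2, David:2, Emil:2, Grace:2, Gus:1, Uma:2, Wes:2, Zara:1. Sum = 16.
n = 10, so closeness = 9/16.

9/16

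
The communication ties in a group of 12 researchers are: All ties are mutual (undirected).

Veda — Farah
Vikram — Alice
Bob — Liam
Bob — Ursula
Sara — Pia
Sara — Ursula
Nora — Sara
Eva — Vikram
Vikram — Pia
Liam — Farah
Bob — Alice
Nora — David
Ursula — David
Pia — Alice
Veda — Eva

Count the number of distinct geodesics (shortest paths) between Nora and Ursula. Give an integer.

The shortest distance is 2. The length-2 paths are: Nora–David–Ursula; Nora–Sara–Ursula.
That gives 2 distinct shortest paths.

2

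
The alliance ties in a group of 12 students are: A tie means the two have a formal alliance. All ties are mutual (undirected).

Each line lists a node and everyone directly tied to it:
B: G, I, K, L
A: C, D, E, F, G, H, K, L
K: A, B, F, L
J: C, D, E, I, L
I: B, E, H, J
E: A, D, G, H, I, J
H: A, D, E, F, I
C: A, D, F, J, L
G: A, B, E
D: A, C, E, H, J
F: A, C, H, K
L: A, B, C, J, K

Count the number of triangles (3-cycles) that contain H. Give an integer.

5

H's neighbors: A, D, E, F, and I.
Neighbor pairs that are themselves tied: H–A–D; H–A–E; H–A–F; H–D–E; H–E–I. Each forms one triangle with H, for 5 in total.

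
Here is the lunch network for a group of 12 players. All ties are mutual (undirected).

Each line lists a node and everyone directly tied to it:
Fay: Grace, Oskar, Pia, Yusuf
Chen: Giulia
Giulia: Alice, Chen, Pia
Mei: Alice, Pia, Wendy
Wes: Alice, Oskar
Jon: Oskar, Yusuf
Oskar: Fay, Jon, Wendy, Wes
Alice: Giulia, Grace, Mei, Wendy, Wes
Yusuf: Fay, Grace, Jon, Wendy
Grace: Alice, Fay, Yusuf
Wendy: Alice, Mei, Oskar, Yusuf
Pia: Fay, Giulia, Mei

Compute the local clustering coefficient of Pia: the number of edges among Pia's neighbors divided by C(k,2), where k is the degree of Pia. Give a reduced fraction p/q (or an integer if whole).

0

Pia's neighbors: Fay, Giulia, and Mei (k = 3).
Possible neighbor pairs: C(3,2) = 3. Edges among them: none → e = 0.
Clustering(Pia) = 0/3 = 0.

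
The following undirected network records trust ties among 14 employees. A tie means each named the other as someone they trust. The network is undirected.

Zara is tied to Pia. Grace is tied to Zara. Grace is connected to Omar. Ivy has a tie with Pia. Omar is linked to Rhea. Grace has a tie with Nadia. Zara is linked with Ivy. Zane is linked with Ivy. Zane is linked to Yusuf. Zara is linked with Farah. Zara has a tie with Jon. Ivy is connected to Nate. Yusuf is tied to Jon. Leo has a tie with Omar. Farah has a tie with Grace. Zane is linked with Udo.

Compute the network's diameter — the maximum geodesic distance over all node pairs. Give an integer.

6

Eccentricity of each node (its greatest distance to any other): Farah:4, Grace:4, Ivy:4, Jon:4, Leo:6, Nadia:5, Nate:5, Omar:5, Pia:4, Rhea:6, Udo:6, Yusuf:5, Zane:5, Zara:3.
The maximum eccentricity is 6, realized for instance by the pair Leo–Udo via Leo – Omar – Grace – Zara – Ivy – Zane – Udo. So the diameter is 6.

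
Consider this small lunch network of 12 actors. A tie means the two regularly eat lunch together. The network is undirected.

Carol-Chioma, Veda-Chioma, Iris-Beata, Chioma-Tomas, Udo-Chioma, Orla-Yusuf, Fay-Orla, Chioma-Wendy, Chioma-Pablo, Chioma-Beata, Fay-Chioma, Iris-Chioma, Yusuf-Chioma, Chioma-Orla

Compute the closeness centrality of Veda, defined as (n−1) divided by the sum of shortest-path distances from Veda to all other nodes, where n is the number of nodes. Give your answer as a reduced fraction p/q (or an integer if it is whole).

11/21

Distances from Veda: Beata:2, Carol:2, Chioma:1, Fay:2, Iris:2, Orla:2, Pablo:2, Tomas:2, Udo:2, Wendy:2, Yusuf:2. Sum = 21.
n = 12, so closeness = 11/21.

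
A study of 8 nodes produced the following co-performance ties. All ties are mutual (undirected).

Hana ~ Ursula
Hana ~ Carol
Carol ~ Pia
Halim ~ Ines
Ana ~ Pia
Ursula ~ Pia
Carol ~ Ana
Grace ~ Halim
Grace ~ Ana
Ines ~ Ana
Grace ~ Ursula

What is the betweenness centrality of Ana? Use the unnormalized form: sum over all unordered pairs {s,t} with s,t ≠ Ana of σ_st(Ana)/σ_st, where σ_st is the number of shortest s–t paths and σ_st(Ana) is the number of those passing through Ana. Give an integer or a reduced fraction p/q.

22/3

Pairs whose geodesics pass through Ana — Pia–Ines: 1; Pia–Halim: 2/3; Pia–Grace: 1/2; Ines–Grace: 1/2; Ines–Ursula: 2/3; Ines–Hana: 1; Ines–Carol: 1; Halim–Carol: 2/2; Grace–Carol: 1.
All other pairs contribute 0.
Summing the contributions gives betweenness(Ana) = 22/3.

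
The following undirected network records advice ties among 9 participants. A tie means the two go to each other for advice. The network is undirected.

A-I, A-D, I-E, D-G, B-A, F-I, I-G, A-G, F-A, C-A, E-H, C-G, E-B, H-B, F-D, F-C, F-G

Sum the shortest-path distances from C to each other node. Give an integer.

Distances from C: A:1, B:2, D:2, E:3, F:1, G:1, H:3, I:2.
Sum = 1 + 2 + 2 + 3 + 1 + 1 + 3 + 2 = 15.

15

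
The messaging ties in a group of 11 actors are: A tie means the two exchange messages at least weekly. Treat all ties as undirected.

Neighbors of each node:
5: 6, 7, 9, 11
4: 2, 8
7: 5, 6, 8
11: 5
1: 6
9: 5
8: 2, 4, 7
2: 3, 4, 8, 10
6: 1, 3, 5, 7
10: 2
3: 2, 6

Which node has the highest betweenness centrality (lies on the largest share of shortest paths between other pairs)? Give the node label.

Unnormalized betweenness of each node: 1:0, 2:12, 3:8, 4:0, 5:17, 6:16, 7:12, 8:10, 9:0, 10:0, 11:0.
5 has the largest value, 17, making it the main broker — the node through which the most shortest paths run.

5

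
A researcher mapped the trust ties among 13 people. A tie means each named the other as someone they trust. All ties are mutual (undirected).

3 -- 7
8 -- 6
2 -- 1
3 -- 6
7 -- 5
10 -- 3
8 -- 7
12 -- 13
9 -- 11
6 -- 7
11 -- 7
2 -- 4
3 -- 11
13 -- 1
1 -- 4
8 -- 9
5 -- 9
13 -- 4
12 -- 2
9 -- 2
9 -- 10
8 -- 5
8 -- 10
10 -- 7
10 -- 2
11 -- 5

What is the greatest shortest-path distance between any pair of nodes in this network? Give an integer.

Eccentricity of each node (its greatest distance to any other): 1:4, 2:3, 3:4, 4:4, 5:4, 6:5, 7:4, 8:4, 9:3, 10:3, 11:4, 12:4, 13:5.
The maximum eccentricity is 5, realized for instance by the pair 13–6 via 13 – 1 – 2 – 9 – 8 – 6. So the diameter is 5.

5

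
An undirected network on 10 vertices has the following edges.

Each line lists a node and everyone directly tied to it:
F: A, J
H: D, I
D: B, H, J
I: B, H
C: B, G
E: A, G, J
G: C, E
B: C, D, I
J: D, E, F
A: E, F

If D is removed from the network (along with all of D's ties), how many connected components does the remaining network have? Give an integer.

1

D's neighbors (B, H, and J) remain reachable from one another through other ties, so the rest of the network stays in one piece.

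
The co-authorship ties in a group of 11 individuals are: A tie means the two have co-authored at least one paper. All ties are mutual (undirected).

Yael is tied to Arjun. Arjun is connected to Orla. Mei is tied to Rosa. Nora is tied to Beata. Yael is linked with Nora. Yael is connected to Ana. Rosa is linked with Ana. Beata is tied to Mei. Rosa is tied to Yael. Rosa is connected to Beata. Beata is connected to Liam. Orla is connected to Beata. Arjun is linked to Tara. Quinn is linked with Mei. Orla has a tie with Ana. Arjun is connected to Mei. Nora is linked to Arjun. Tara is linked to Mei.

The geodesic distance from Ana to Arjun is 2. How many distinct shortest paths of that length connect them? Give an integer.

2

The shortest distance is 2. The length-2 paths are: Ana–Yael–Arjun; Ana–Orla–Arjun.
That gives 2 distinct shortest paths.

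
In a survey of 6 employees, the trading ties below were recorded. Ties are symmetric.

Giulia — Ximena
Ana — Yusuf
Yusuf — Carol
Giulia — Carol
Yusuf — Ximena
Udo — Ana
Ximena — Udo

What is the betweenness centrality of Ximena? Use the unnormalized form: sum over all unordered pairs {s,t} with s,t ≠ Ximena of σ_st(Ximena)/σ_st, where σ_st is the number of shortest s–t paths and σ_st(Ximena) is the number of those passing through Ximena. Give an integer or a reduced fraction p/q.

Pairs whose geodesics pass through Ximena — Ana–Giulia: 2/3; Udo–Giulia: 1; Udo–Carol: 2/3; Udo–Yusuf: 1/2; Giulia–Yusuf: 1/2.
All other pairs contribute 0.
Summing the contributions gives betweenness(Ximena) = 10/3.

10/3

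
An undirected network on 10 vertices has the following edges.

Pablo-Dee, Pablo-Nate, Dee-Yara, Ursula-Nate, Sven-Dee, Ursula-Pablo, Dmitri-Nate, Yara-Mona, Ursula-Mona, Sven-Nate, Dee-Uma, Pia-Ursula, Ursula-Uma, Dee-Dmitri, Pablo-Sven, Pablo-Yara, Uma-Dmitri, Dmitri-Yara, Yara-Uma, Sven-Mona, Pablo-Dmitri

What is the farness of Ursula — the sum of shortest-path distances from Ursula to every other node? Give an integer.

13

Distances from Ursula: Dee:2, Dmitri:2, Mona:1, Nate:1, Pablo:1, Pia:1, Sven:2, Uma:1, Yara:2.
Sum = 2 + 2 + 1 + 1 + 1 + 1 + 2 + 1 + 2 = 13.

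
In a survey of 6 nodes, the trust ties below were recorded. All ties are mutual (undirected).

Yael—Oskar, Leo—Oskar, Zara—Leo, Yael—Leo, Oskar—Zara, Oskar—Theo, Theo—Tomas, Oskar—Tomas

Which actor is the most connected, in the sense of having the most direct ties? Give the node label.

Oskar

Degrees — Leo:3, Oskar:5, Theo:2, Tomas:2, Yael:2, Zara:2.
The maximum is 5, attained only by Oskar.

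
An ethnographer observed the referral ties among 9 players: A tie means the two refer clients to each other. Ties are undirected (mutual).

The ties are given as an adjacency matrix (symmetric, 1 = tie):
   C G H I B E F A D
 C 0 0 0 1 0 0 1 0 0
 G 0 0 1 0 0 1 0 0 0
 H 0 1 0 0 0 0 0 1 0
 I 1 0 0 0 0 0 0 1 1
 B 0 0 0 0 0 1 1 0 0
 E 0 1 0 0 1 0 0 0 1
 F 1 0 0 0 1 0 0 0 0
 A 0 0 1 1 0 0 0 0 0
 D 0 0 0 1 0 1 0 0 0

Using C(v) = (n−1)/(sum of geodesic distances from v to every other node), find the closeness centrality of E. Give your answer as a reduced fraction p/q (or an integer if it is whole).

8/15

Distances from E: A:3, B:1, C:3, D:1, F:2, G:1, H:2, I:2. Sum = 15.
n = 9, so closeness = 8/15.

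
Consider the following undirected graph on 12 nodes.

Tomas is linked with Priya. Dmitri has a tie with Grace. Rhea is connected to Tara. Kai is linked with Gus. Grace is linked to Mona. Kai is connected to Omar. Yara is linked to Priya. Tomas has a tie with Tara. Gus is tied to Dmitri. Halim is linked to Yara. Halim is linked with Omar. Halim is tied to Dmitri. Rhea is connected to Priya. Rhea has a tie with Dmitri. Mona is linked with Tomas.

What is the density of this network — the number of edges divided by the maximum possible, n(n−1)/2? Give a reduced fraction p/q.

5/22

There are 15 edges and 12 nodes, so the maximum possible is C(12,2) = 66.
Density = 15/66 = 5/22.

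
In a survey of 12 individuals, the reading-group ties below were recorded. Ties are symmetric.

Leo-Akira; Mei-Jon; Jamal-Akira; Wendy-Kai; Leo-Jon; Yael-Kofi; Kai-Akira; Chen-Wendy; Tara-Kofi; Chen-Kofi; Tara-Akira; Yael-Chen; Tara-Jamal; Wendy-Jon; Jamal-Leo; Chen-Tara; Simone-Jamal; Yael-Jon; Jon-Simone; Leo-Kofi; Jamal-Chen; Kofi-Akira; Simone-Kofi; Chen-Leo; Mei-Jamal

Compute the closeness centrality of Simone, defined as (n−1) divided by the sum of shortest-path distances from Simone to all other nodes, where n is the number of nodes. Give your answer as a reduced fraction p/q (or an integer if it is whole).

11/20

Distances from Simone: Akira:2, Chen:2, Jamal:1, Jon:1, Kai:3, Kofi:1, Leo:2, Mei:2, Tara:2, Wendy:2, Yael:2. Sum = 20.
n = 12, so closeness = 11/20.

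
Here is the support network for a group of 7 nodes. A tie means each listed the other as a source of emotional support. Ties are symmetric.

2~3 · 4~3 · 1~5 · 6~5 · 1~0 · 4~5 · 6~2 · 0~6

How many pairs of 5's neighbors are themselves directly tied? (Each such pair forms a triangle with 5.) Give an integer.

5's neighbors are 1, 4, and 6, but none of them are tied to each other, so no triangle contains 5.

0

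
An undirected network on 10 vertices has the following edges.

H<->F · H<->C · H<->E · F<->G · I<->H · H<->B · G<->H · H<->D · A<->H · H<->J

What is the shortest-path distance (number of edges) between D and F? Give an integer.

2

One shortest route is D – H – F, which uses 2 edges, and D and F are not directly tied, so nothing shorter exists. So d(D,F) = 2.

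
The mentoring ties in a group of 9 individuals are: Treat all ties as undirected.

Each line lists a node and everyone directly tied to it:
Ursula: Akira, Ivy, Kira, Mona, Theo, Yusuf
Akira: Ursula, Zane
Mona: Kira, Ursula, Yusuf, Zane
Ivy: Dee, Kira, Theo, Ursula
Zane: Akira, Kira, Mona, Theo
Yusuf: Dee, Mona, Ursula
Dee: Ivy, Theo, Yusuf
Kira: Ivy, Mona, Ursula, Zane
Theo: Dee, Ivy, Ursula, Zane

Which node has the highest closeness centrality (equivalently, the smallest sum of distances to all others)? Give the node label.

Ursula

Farness (sum of distances to all others) for each node — Akira:15, Dee:14, Ivy:12, Kira:12, Mona:12, Theo:12, Ursula:10, Yusuf:13, Zane:12.
The smallest farness is 10, for Ursula, so Ursula has the highest closeness.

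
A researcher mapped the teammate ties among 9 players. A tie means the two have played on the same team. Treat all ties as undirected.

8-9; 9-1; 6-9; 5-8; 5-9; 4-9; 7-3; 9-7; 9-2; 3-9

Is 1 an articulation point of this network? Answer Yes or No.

No

Even without 1, every remaining node can still reach every other (the residual graph is connected), so 1 is not a cut vertex.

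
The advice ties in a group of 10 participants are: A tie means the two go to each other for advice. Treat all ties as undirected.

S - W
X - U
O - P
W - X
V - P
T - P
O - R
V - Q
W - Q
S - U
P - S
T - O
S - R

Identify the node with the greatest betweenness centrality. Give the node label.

S

Unnormalized betweenness of each node: O:2, P:13, Q:2, R:2, S:16, T:0, U:5/2, V:3, W:15/2, X:1.
S has the largest value, 16, making it the main broker — the node through which the most shortest paths run.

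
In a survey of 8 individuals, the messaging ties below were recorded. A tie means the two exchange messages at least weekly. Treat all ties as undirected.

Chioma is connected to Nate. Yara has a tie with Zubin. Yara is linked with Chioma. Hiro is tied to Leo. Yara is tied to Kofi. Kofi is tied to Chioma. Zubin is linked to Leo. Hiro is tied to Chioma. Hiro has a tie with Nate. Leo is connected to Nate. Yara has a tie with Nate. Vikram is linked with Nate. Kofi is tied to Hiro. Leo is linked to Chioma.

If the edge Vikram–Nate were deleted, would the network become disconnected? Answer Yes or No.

Without the Vikram–Nate edge there is no alternate route between Vikram and Nate, so the network disconnects. It is a bridge.

Yes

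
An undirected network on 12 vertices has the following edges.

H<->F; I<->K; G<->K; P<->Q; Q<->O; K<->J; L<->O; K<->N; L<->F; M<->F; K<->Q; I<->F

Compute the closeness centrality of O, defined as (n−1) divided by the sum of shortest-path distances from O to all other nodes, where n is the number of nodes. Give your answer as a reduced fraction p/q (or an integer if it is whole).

11/26

Distances from O: F:2, G:3, H:3, I:3, J:3, K:2, L:1, M:3, N:3, P:2, Q:1. Sum = 26.
n = 12, so closeness = 11/26.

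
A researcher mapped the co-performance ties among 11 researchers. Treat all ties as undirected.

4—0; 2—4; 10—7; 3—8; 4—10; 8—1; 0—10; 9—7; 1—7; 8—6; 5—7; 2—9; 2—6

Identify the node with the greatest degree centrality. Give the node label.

7

Degrees — 0:2, 1:2, 2:3, 3:1, 4:3, 5:1, 6:2, 7:4, 8:3, 9:2, 10:3.
The maximum is 4, attained only by 7.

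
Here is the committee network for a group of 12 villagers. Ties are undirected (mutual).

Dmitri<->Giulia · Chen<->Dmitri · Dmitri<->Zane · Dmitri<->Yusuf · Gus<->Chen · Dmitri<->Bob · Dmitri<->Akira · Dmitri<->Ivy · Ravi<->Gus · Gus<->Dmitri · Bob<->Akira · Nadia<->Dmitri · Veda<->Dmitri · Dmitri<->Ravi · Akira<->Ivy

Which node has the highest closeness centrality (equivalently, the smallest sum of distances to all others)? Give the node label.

Farness (sum of distances to all others) for each node — Akira:19, Bob:20, Chen:20, Dmitri:11, Giulia:21, Gus:19, Ivy:20, Nadia:21, Ravi:20, Veda:21, Yusuf:21, Zane:21.
The smallest farness is 11, for Dmitri, so Dmitri has the highest closeness.

Dmitri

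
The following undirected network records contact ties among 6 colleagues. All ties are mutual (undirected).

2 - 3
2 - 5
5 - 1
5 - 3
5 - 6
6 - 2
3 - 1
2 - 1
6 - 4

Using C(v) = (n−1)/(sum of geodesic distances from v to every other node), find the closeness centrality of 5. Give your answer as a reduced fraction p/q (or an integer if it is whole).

5/6

Distances from 5: 1:1, 2:1, 3:1, 4:2, 6:1. Sum = 6.
n = 6, so closeness = 5/6.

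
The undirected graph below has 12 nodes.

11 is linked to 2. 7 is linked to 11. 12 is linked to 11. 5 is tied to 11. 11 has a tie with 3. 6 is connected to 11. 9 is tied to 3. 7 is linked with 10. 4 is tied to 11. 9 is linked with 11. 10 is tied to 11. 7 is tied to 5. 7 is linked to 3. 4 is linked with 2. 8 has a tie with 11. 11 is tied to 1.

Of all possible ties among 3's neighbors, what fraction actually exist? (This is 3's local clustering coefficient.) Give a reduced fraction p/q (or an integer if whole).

2/3

3's neighbors: 7, 9, and 11 (k = 3).
Possible neighbor pairs: C(3,2) = 3. Edges among them: 7–11, 9–11 → e = 2.
Clustering(3) = 2/3.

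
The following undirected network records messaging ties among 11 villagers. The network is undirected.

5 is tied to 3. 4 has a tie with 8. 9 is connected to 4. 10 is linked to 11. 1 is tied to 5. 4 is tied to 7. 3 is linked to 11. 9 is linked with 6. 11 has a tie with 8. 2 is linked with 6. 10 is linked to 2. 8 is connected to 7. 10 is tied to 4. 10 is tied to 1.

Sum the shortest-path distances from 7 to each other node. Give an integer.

24

Distances from 7: 1:3, 2:3, 3:3, 4:1, 5:4, 6:3, 8:1, 9:2, 10:2, 11:2.
Sum = 3 + 3 + 3 + 1 + 4 + 3 + 1 + 2 + 2 + 2 = 24.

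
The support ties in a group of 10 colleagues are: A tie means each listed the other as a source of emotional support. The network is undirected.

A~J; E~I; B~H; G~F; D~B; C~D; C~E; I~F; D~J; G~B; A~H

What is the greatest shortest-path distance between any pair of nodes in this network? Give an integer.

Eccentricity of each node (its greatest distance to any other): A:5, B:3, C:3, D:3, E:4, F:4, G:3, H:4, I:5, J:4.
The maximum eccentricity is 5, realized for instance by the pair A–I via A – J – D – C – E – I. So the diameter is 5.

5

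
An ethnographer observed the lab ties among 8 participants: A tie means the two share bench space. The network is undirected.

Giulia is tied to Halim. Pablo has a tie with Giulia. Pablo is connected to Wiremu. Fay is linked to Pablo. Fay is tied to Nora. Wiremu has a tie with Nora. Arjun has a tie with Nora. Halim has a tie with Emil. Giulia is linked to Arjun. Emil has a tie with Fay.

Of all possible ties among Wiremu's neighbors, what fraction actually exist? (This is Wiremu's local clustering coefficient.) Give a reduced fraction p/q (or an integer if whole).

Wiremu's neighbors: Nora and Pablo (k = 2).
Possible neighbor pairs: C(2,2) = 1. Edges among them: none → e = 0.
Clustering(Wiremu) = 0/1.

0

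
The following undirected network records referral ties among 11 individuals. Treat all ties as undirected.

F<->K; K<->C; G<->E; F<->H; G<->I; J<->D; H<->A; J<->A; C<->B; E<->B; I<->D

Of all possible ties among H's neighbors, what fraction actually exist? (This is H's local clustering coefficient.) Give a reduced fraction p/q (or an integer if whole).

H's neighbors: A and F (k = 2).
Possible neighbor pairs: C(2,2) = 1. Edges among them: none → e = 0.
Clustering(H) = 0/1.

0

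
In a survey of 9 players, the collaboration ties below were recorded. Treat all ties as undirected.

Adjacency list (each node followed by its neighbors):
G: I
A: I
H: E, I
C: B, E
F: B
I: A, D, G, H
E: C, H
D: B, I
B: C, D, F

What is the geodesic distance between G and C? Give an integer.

One shortest route is G – I – H – E – C, which uses 4 edges, and at distance 3 from G we only reach {B, E}, which does not include C. So d(G,C) = 4.

4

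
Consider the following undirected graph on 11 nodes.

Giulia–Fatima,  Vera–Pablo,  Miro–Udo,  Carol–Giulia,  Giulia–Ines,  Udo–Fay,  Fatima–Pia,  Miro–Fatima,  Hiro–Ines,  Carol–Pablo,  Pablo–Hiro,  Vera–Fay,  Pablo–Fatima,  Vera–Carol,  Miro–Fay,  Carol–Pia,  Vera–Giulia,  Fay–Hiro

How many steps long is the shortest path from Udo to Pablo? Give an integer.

One shortest route is Udo – Fay – Vera – Pablo, which uses 3 edges, and at distance 2 from Udo we only reach {Fatima, Hiro, Vera}, which does not include Pablo. So d(Udo,Pablo) = 3.

3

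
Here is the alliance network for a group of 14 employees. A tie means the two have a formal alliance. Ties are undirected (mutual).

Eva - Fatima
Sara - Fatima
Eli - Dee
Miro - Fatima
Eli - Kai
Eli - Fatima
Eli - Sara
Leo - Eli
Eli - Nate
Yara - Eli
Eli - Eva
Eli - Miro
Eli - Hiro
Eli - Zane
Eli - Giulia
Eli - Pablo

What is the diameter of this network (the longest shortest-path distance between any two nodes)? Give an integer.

2

Eccentricity of each node (its greatest distance to any other): Dee:2, Eli:1, Eva:2, Fatima:2, Giulia:2, Hiro:2, Kai:2, Leo:2, Miro:2, Nate:2, Pablo:2, Sara:2, Yara:2, Zane:2.
The maximum eccentricity is 2, realized for instance by the pair Eva–Miro via Eva – Eli – Miro. So the diameter is 2.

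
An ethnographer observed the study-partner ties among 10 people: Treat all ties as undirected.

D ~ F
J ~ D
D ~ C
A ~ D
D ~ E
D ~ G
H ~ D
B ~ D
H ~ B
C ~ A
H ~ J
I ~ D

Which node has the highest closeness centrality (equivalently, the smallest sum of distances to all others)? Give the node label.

D

Farness (sum of distances to all others) for each node — A:16, B:16, C:16, D:9, E:17, F:17, G:17, H:15, I:17, J:16.
The smallest farness is 9, for D, so D has the highest closeness.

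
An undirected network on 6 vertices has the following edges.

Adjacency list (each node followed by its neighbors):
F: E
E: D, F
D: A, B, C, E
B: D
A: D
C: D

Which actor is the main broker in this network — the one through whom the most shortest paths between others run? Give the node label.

D

Unnormalized betweenness of each node: A:0, B:0, C:0, D:9, E:4, F:0.
D has the largest value, 9, making it the main broker — the node through which the most shortest paths run.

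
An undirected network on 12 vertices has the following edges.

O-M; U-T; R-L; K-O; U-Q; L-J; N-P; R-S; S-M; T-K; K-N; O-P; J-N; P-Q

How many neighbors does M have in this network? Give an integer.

M is directly tied to O and S. That is 2 neighbors, so the degree of M is 2.

2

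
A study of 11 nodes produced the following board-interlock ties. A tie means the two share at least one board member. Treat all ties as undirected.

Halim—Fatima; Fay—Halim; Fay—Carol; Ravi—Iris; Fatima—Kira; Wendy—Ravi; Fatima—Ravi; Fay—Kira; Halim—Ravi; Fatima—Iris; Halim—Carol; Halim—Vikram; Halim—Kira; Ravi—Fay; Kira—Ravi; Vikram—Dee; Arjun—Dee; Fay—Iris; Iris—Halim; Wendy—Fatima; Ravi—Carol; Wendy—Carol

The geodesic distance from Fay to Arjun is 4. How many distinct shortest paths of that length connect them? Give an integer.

1

The shortest distance is 4, and the only length-4 path is Fay–Halim–Vikram–Dee–Arjun. So there is exactly 1 shortest path.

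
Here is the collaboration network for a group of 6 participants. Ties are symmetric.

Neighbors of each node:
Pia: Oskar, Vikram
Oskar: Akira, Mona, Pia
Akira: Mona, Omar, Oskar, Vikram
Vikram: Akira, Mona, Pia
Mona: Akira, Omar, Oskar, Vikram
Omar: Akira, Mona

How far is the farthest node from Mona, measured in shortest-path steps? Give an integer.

2

Distances from Mona: Akira:1, Omar:1, Oskar:1, Pia:2, Vikram:1.
The largest is 2 (to Pia), so the eccentricity of Mona is 2.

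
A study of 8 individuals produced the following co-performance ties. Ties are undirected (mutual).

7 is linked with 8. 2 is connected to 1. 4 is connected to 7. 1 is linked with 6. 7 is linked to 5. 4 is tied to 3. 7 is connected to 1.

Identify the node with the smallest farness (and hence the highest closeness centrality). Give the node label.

7

Farness (sum of distances to all others) for each node — 1:12, 2:18, 3:20, 4:14, 5:16, 6:18, 7:10, 8:16.
The smallest farness is 10, for 7, so 7 has the highest closeness.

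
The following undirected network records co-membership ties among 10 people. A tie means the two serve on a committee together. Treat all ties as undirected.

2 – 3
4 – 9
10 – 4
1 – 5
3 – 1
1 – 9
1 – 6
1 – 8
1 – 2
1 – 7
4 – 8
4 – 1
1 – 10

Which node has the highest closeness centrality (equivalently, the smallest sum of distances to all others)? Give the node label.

1

Farness (sum of distances to all others) for each node — 1:9, 2:16, 3:16, 4:14, 5:17, 6:17, 7:17, 8:16, 9:16, 10:16.
The smallest farness is 9, for 1, so 1 has the highest closeness.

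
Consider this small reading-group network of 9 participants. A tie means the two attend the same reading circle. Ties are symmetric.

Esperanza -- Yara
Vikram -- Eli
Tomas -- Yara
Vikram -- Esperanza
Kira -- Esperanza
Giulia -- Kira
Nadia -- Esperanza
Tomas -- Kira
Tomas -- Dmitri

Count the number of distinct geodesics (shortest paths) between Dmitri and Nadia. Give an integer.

The shortest distance is 4. The length-4 paths are: Dmitri–Tomas–Kira–Esperanza–Nadia; Dmitri–Tomas–Yara–Esperanza–Nadia.
That gives 2 distinct shortest paths.

2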